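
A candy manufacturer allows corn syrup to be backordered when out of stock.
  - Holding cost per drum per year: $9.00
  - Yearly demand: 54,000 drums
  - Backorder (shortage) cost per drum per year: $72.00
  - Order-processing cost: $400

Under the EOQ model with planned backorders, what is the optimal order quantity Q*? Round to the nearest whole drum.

Q* = √(2DS/H) · √((H + b)/b)
   = √(2 × 54,000 × 400 / 9) · √((9 + 72) / 72)
   = 2,190.890 × 1.0607 ≈ 2,323.79

2,324 drums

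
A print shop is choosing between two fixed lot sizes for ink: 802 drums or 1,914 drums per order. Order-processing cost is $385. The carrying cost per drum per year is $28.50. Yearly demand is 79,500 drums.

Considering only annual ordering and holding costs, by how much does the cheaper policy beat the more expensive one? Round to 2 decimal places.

For each Q, cost = (D/Q)·S + (Q/2)·H.
TC(802) = (79,500/802)×385 + (802/2)×28.5 = $49,592.47
TC(1,914) = (79,500/1,914)×385 + (1,914/2)×28.5 = $43,265.88
|ΔTC| = |$49,592.47 − $43,265.88| = $6,326.59

$6,326.59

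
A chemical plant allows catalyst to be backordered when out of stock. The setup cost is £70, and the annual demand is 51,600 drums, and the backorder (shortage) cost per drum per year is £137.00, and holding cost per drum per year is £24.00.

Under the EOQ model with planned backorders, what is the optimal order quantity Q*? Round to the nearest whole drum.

Basic EOQ = √(2·51,600·70/24) = 548.635
Backorder adjustment √((H+b)/b) = √((24+137)/137) = 1.0841
Q* = 548.635 × 1.0841 ≈ 594.75

595 drums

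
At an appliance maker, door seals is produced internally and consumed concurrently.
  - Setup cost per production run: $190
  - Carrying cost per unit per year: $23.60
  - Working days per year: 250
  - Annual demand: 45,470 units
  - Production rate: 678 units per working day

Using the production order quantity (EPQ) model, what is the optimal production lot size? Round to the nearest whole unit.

1,000 units

Daily demand d = 45,470/250 = 181.880; p = 678; 1 − d/p = 0.73174
EPQ = √(2DS / (H(1 − d/p)))
    = √(2 × 45,470 × 190 / (23.6 × 0.73174)) ≈ 1,000.28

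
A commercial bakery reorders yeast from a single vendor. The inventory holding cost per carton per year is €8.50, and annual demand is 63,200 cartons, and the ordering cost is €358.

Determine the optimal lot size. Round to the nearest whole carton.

2,307 cartons

EOQ = √(2DS/H) = √(2 × 63,200 × 358 / 8.5)
    = √(5,323,670.59) ≈ 2,307.31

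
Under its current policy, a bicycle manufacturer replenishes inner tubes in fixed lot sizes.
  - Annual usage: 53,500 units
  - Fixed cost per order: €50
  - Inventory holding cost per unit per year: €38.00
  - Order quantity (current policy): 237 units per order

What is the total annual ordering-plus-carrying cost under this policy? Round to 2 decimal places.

Ordering: D/Q × S = 53,500/237 × €50 = €11,286.92
Holding:  Q/2 × H = 237/2 × €38 = €4,503.00
Total = €11,286.92 + €4,503.00 = €15,789.92

€15,789.92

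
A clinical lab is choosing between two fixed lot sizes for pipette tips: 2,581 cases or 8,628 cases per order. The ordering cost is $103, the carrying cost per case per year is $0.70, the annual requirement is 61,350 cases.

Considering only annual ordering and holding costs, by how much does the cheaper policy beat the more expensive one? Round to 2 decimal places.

For each Q, cost = (D/Q)·S + (Q/2)·H.
TC(2,581) = (61,350/2,581)×103 + (2,581/2)×0.7 = $3,351.65
TC(8,628) = (61,350/8,628)×103 + (8,628/2)×0.7 = $3,752.19
Cheaper: Q = 2,581.  Difference = $400.54

$400.54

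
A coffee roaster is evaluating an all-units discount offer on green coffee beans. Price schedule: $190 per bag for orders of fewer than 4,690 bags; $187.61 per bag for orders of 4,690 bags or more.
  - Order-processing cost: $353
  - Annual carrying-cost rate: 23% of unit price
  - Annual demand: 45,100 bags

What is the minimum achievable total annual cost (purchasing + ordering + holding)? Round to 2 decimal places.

$8,565,792.97

H₁ = 23%×$190 = $43.7000;  H₂ = 23%×$187.61 = $43.1503
EOQ₁ = √(2×45,100×353/43.7000) = 853.59  (< 4,690, feasible at tier 1)
EOQ₂ = √(2×45,100×353/43.1503) = 859.01  (< 4,690 → use Q = 4,690 at tier-2 price)
TC(tier 1 (EOQ₁), Q≈853.6) = $8,606,301.93
TC(tier 2, Q≈4,690.0) = $8,565,792.97
Minimum at tier 2: $8,565,792.97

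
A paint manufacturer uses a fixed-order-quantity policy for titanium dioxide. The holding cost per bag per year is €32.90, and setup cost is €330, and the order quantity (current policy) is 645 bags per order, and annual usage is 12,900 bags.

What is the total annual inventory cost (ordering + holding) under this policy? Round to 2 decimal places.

€17,210.25

Orders/yr = 12,900/645 = 20.000; ordering cost = 20.000 × €330 = €6,600.00
Average inventory = 645/2 = 322.5; holding cost = 322.5 × €32.9 = €10,610.25
Total = €6,600.00 + €10,610.25 = €17,210.25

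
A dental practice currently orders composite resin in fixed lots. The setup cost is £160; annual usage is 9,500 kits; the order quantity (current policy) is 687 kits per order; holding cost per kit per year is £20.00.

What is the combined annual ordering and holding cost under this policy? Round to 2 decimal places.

£9,082.52

Ordering: D/Q × S = 9,500/687 × £160 = £2,212.52
Holding:  Q/2 × H = 687/2 × £20 = £6,870.00
Total = £2,212.52 + £6,870.00 = £9,082.52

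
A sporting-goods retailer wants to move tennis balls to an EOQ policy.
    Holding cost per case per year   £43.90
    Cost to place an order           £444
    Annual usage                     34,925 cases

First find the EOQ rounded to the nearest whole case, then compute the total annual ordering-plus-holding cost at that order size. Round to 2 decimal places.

Q* = √(2·D·S / H) = √(2·34,925·444 / 43.9) = √706,455.6 ≈ 840.51 → Q = 841 cases
Orders/yr = 34,925/841 = 41.528; ordering cost = 41.528 × £444 = £18,438.41
Average inventory = 841/2 = 420.5; holding cost = 420.5 × £43.9 = £18,459.95
Total = £18,438.41 + £18,459.95 = £36,898.36

£36,898.36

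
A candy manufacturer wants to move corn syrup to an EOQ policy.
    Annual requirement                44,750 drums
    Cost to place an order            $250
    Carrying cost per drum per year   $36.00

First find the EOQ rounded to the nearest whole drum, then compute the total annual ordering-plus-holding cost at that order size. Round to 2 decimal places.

$28,381.34

Optimal lot size Q* = (2 × 44,750 × $250 / $36)^½ ≈ 788.37 → Q = 788 drums
Orders/yr = 44,750/788 = 56.789; ordering cost = 56.789 × $250 = $14,197.34
Average inventory = 788/2 = 394; holding cost = 394 × $36 = $14,184.00
Total = $14,197.34 + $14,184.00 = $28,381.34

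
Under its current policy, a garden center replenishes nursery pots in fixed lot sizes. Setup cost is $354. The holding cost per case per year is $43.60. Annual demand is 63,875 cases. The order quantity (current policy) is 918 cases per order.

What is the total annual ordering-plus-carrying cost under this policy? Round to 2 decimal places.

$44,643.94

Orders/yr = 63,875/918 = 69.581; ordering cost = 69.581 × $354 = $24,631.54
Average inventory = 918/2 = 459; holding cost = 459 × $43.6 = $20,012.40
Total = $24,631.54 + $20,012.40 = $44,643.94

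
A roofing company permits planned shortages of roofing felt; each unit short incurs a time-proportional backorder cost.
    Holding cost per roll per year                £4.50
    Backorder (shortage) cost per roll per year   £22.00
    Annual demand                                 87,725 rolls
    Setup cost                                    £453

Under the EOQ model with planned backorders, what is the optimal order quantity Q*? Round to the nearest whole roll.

4,612 rolls

Q* = √(2DS/H) · √((H + b)/b)
   = √(2 × 87,725 × 453 / 4.5) · √((4.5 + 22) / 22)
   = 4,202.614 × 1.0975 ≈ 4,612.44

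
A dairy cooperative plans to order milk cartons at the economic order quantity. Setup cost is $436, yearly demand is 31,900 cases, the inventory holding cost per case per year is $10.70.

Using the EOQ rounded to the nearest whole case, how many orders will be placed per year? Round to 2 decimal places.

Q* = √(2·D·S / H) = √(2·31,900·436 / 10.7) = √2,599,700.9 ≈ 1,612.36 → Q = 1,612
N = D/Q = 31,900/1,612 ≈ 19.789 orders/yr

19.79 orders per year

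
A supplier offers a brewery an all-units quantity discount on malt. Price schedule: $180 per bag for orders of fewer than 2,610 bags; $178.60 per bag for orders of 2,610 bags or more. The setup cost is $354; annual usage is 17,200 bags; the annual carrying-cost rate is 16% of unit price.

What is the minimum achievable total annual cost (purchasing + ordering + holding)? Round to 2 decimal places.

H₁ = 16%×$180 = $28.8000;  H₂ = 16%×$178.60 = $28.5760
EOQ₁ = √(2×17,200×354/28.8000) = 650.26  (< 2,610, feasible at tier 1)
EOQ₂ = √(2×17,200×354/28.5760) = 652.80  (< 2,610 → use Q = 2,610 at tier-2 price)
TC(tier 1 (EOQ₁), Q≈650.3) = $3,114,727.38
TC(tier 2, Q≈2,610.0) = $3,111,544.55
Minimum at tier 2: $3,111,544.55

$3,111,544.55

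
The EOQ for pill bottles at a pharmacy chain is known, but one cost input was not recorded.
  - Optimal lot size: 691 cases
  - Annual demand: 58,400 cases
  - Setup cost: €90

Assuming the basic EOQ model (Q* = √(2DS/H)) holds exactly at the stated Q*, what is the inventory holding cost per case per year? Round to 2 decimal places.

€22.02

From Q* = √(2DS/H) ⇒ Q*² = 2DS/H.
H = 2DS / Q² = 2 × 58,400 × 90 / 691² = 22.0155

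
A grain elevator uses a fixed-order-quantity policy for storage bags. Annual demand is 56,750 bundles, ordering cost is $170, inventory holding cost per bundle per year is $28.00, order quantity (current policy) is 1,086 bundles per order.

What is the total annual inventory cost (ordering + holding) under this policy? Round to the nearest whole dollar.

Orders/yr = 56,750/1,086 = 52.256; ordering cost = 52.256 × $170 = $8,883.52
Average inventory = 1,086/2 = 543; holding cost = 543 × $28 = $15,204.00
Total = $8,883.52 + $15,204.00 = $24,087.52

$24,088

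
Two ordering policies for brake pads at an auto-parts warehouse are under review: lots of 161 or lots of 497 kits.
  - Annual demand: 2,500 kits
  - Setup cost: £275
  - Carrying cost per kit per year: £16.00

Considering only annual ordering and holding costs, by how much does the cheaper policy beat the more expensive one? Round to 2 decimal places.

£198.89

For each Q, cost = (D/Q)·S + (Q/2)·H.
TC(161) = (2,500/161)×275 + (161/2)×16 = £5,558.19
TC(497) = (2,500/497)×275 + (497/2)×16 = £5,359.30
Lots of 497 are cheaper by £198.89.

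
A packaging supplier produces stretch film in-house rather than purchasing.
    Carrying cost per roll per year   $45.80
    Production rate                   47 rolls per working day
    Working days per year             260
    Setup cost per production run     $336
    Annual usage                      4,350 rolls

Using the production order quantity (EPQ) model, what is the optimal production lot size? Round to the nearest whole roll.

d = 4,350/260 = 16.7308 rolls/day;  effective holding cost H(1 − d/p) = 45.8·(1 − 16.7308/47) = 29.49640
Q* = √(2DS / H_eff) = √(2·4,350·336 / 29.49640) ≈ 314.81

315 rolls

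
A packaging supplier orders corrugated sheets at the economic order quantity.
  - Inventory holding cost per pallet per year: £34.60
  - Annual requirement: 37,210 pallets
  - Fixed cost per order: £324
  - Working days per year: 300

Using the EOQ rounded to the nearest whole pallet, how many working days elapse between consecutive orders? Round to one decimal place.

6.7 days

2DS/H = 2·37,210·324/34.6 = 696,880.92
EOQ = √696,880.92 ≈ 834.79 → Q = 835 pallets
T = Q/D × 300 days = 835/37,210 × 300 = 6.732 days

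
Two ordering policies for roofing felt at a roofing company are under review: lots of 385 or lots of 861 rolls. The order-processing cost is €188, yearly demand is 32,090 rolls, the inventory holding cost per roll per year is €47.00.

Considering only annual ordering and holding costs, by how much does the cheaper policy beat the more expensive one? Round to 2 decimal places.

Annual cost at Q: ordering D·S/Q plus holding Q·H/2.
TC(385) = (32,090/385)×188 + (385/2)×47 = €24,717.42
TC(861) = (32,090/861)×188 + (861/2)×47 = €27,240.38
Cheaper: Q = 385.  Difference = €2,522.95

€2,522.95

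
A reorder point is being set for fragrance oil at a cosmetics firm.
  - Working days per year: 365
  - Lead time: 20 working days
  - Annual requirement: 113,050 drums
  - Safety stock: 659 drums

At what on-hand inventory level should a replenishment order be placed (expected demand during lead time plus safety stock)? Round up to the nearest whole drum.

Daily demand d = 113,050 / 365 = 309.726 drums/day
Demand during lead time = 309.726 × 20 = 6,194.52
Reorder point = 6,194.52 + 659 = 6,853.52 → round up

6,854 drums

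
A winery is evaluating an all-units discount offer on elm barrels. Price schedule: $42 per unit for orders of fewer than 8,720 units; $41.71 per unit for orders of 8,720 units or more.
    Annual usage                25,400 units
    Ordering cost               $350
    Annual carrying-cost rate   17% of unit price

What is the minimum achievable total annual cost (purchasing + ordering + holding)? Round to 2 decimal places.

$1,078,067.17

H₁ = 17%×$42 = $7.1400;  H₂ = 17%×$41.71 = $7.0907
EOQ₁ = √(2×25,400×350/7.1400) = 1,578.04  (< 8,720, feasible at tier 1)
EOQ₂ = √(2×25,400×350/7.0907) = 1,583.51  (< 8,720 → use Q = 8,720 at tier-2 price)
TC(tier 1 (EOQ₁), Q≈1,578.0) = $1,078,067.17
TC(tier 2, Q≈8,720.0) = $1,091,368.95
Minimum at tier 1 (EOQ₁): $1,078,067.17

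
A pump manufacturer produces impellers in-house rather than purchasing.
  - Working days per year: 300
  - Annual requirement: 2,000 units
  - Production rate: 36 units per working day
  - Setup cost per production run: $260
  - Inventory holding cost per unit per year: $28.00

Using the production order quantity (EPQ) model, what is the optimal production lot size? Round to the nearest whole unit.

214 units

d = 2,000/300 = 6.6667 units/day;  effective holding cost H(1 − d/p) = 28·(1 − 6.6667/36) = 22.81481
Q* = √(2DS / H_eff) = √(2·2,000·260 / 22.81481) ≈ 213.51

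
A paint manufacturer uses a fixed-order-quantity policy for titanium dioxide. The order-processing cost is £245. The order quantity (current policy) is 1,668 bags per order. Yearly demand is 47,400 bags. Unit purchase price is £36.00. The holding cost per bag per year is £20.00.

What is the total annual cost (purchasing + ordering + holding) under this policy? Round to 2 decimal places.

Ordering: D/Q × S = 47,400/1,668 × £245 = £6,962.23
Holding:  Q/2 × H = 1,668/2 × £20 = £16,680.00
Purchase cost = D·C = 47,400 × 36 = £1,706,400.00
Total = £6,962.23 + £16,680.00 + £1,706,400.00 = £1,730,042.23

£1,730,042.23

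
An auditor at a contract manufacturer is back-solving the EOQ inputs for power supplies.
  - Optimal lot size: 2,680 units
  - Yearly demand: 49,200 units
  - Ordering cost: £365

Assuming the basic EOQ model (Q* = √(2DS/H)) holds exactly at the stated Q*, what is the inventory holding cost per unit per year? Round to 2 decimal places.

EOQ relation: Q² = 2DS/H, so rearrange for the unknown.
H = 2DS / Q² = 2 × 49,200 × 365 / 2,680² = 5.0006

£5.00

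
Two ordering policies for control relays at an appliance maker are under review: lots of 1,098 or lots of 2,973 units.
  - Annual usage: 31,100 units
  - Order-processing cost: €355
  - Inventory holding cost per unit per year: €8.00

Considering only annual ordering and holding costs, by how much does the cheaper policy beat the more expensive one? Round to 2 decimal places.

€1,158.49

For each Q, cost = (D/Q)·S + (Q/2)·H.
TC(1,098) = (31,100/1,098)×355 + (1,098/2)×8 = €14,447.10
TC(2,973) = (31,100/2,973)×355 + (2,973/2)×8 = €15,605.59
|ΔTC| = |€14,447.10 − €15,605.59| = €1,158.49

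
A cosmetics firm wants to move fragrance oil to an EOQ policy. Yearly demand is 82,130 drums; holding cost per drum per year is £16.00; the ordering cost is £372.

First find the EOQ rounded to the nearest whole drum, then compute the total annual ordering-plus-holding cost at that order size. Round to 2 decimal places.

EOQ = √(2DS/H) = √(2 × 82,130 × 372 / 16)
    = √(3,819,045.00) ≈ 1,954.24 → Q = 1,954 drums
Orders/yr = 82,130/1,954 = 42.032; ordering cost = 42.032 × £372 = £15,635.80
Average inventory = 1,954/2 = 977; holding cost = 977 × £16 = £15,632.00
Total = £15,635.80 + £15,632.00 = £31,267.80

£31,267.80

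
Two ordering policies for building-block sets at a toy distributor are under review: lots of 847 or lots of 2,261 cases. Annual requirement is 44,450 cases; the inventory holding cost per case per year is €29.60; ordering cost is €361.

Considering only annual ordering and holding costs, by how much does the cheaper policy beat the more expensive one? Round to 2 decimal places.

For each Q, cost = (D/Q)·S + (Q/2)·H.
TC(847) = (44,450/847)×361 + (847/2)×29.6 = €31,480.64
TC(2,261) = (44,450/2,261)×361 + (2,261/2)×29.6 = €40,559.86
Cheaper: Q = 847.  Difference = €9,079.22

€9,079.22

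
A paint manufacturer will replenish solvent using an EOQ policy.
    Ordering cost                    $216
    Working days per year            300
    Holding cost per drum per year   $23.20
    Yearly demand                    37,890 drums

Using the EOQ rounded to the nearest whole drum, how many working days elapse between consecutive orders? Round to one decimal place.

EOQ = √(2DS/H) = √(2 × 37,890 × 216 / 23.2)
    = √(705,537.93) ≈ 839.96 → Q = 840 drums
T = Q/D × 300 days = 840/37,890 × 300 = 6.651 days

6.7 days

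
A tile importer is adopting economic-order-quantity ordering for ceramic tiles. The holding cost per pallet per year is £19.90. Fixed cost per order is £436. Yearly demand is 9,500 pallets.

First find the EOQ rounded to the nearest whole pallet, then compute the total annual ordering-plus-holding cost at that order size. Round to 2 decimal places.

£12,839.46

Q* = √(2·D·S / H) = √(2·9,500·436 / 19.9) = √416,281.4 ≈ 645.20 → Q = 645 pallets
Orders/yr = 9,500/645 = 14.729; ordering cost = 14.729 × £436 = £6,421.71
Average inventory = 645/2 = 322.5; holding cost = 322.5 × £19.9 = £6,417.75
Total = £6,421.71 + £6,417.75 = £12,839.46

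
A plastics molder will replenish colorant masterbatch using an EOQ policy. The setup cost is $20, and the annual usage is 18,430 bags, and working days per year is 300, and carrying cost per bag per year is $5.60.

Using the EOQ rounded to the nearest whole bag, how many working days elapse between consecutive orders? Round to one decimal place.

5.9 days

2DS/H = 2·18,430·20/5.6 = 131,642.86
EOQ = √131,642.86 ≈ 362.83 → Q = 363 bags
Cycle time = (working days × Q)/D = (300 × 363) / 18,430 = 5.909 days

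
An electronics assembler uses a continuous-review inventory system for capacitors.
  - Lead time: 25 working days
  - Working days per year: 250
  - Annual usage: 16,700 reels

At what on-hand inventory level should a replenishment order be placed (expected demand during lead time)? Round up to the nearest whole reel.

1,670 reels

Daily demand d = 16,700 / 250 = 66.800 reels/day
Demand during lead time = 66.800 × 25 = 1,670.00
Reorder point = 1,670.00 → round up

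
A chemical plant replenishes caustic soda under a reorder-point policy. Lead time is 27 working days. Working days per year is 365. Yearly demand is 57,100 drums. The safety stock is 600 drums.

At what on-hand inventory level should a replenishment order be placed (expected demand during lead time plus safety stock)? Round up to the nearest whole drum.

4,824 drums

Daily demand d = 57,100 / 365 = 156.438 drums/day
Demand during lead time = 156.438 × 27 = 4,223.84
Reorder point = 4,223.84 + 600 = 4,823.84 → round up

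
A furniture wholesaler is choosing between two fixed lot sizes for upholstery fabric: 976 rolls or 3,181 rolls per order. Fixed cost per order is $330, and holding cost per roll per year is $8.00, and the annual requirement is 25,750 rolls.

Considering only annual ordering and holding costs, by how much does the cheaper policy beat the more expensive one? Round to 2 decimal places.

$2,784.87

TC(Q) = (D/Q)S + (Q/2)H
TC(976) = (25,750/976)×330 + (976/2)×8 = $12,610.45
TC(3,181) = (25,750/3,181)×330 + (3,181/2)×8 = $15,395.33
Cheaper: Q = 976.  Difference = $2,784.87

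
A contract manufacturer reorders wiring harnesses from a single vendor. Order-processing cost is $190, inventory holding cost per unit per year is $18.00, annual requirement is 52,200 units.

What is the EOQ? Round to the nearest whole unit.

EOQ = √(2DS/H) = √(2 × 52,200 × 190 / 18)
    = √(1,102,000.00) ≈ 1,049.76

1,050 units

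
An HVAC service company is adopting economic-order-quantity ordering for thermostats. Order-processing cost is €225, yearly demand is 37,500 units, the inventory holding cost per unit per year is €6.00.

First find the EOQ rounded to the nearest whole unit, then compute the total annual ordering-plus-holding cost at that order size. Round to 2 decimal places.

Q* = √(2·D·S / H) = √(2·37,500·225 / 6) = √2,812,500.0 ≈ 1,677.05 → Q = 1,677 units
Orders/yr = 37,500/1,677 = 22.361; ordering cost = 22.361 × €225 = €5,031.31
Average inventory = 1,677/2 = 838.5; holding cost = 838.5 × €6 = €5,031.00
Total = €5,031.31 + €5,031.00 = €10,062.31

€10,062.31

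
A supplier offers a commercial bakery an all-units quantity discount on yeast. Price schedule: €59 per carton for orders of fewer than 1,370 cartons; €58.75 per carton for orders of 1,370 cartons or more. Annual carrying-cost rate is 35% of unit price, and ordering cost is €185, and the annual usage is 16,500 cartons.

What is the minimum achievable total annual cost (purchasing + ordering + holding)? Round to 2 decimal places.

H₁ = 35%×€59 = €20.6500;  H₂ = 35%×€58.75 = €20.5625
EOQ₁ = √(2×16,500×185/20.6500) = 543.73  (< 1,370, feasible at tier 1)
EOQ₂ = √(2×16,500×185/20.5625) = 544.89  (< 1,370 → use Q = 1,370 at tier-2 price)
TC(tier 1 (EOQ₁), Q≈543.7) = €984,728.01
TC(tier 2, Q≈1,370.0) = €985,688.41
Minimum at tier 1 (EOQ₁): €984,728.01

€984,728.01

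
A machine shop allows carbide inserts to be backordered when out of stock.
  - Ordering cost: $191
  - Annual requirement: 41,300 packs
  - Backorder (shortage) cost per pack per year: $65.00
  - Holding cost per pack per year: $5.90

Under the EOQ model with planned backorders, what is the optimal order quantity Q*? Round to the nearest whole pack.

1,708 packs

Basic EOQ = √(2·41,300·191/5.9) = 1,635.237
Backorder adjustment √((H+b)/b) = √((5.9+65)/65) = 1.0444
Q* = 1,635.237 × 1.0444 ≈ 1,707.84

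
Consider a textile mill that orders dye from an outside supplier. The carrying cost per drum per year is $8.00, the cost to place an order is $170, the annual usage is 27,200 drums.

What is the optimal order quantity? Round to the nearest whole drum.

1,075 drums

Q* = √(2·D·S / H) = √(2·27,200·170 / 8) = √1,156,000.0 ≈ 1,075.17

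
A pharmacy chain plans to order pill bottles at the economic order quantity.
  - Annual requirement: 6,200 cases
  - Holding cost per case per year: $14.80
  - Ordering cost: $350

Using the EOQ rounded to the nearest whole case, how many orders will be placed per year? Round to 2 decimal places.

11.44 orders per year

2DS/H = 2·6,200·350/14.8 = 293,243.24
EOQ = √293,243.24 ≈ 541.52 → Q = 542
N = D/Q = 6,200/542 ≈ 11.439 orders/yr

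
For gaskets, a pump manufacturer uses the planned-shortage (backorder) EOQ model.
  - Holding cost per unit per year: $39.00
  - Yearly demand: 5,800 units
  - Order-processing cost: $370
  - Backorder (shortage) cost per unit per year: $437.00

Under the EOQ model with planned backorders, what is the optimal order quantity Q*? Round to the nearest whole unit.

Basic EOQ = √(2·5,800·370/39) = 331.740
Backorder adjustment √((H+b)/b) = √((39+437)/437) = 1.0437
Q* = 331.740 × 1.0437 ≈ 346.23

346 units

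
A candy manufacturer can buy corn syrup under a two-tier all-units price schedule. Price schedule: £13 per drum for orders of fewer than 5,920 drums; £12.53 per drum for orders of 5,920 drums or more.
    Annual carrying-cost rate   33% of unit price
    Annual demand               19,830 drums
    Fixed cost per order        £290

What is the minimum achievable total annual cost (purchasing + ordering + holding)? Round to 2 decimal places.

H₁ = 33%×£13 = £4.2900;  H₂ = 33%×£12.53 = £4.1349
EOQ₁ = √(2×19,830×290/4.2900) = 1,637.37  (< 5,920, feasible at tier 1)
EOQ₂ = √(2×19,830×290/4.1349) = 1,667.80  (< 5,920 → use Q = 5,920 at tier-2 price)
TC(tier 1 (EOQ₁), Q≈1,637.4) = £264,814.32
TC(tier 2, Q≈5,920.0) = £261,680.61
Minimum at tier 2: £261,680.61

£261,680.61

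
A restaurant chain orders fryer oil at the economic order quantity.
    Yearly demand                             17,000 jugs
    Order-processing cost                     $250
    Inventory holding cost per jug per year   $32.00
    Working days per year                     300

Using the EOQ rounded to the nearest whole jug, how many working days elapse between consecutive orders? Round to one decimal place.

Q* = √(2·D·S / H) = √(2·17,000·250 / 32) = √265,625.0 ≈ 515.39 → Q = 515 jugs
Cycle time = (working days × Q)/D = (300 × 515) / 17,000 = 9.088 days

9.1 days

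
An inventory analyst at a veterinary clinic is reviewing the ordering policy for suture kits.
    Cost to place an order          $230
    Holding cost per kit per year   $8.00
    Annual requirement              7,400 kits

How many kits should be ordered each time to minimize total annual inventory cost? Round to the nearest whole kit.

EOQ = √(2DS/H) = √(2 × 7,400 × 230 / 8)
    = √(425,500.00) ≈ 652.30

652 kits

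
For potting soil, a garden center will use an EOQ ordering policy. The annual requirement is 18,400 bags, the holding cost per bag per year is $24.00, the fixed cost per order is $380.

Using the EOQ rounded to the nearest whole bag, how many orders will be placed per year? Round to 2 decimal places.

Optimal lot size Q* = (2 × 18,400 × $380 / $24)^½ ≈ 763.33 → Q = 763
N = D/Q = 18,400/763 ≈ 24.115 orders/yr

24.12 orders per year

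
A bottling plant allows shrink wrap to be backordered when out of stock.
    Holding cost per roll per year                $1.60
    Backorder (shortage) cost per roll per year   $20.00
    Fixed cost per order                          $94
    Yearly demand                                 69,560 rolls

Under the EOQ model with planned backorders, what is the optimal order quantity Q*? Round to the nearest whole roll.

2,971 rolls

Q* = √(2DS/H) · √((H + b)/b)
   = √(2 × 69,560 × 94 / 1.6) · √((1.6 + 20) / 20)
   = 2,858.898 × 1.0392 ≈ 2,971.05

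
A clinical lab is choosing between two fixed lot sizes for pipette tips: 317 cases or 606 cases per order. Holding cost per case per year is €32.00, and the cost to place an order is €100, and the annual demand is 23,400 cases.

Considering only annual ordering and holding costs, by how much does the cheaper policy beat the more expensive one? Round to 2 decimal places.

€1,103.68

TC(Q) = (D/Q)S + (Q/2)H
TC(317) = (23,400/317)×100 + (317/2)×32 = €12,453.70
TC(606) = (23,400/606)×100 + (606/2)×32 = €13,557.39
Cheaper: Q = 317.  Difference = €1,103.68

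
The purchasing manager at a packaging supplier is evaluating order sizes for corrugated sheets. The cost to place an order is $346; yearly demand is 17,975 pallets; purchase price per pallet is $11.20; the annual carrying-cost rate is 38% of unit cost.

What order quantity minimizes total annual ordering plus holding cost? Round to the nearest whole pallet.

H = i·C = 0.38 × $11.2 = $4.2560 per pallet-year
Q* = √(2·D·S / H) = √(2·17,975·346 / 4.256) = √2,922,626.9 ≈ 1,709.57

1,710 pallets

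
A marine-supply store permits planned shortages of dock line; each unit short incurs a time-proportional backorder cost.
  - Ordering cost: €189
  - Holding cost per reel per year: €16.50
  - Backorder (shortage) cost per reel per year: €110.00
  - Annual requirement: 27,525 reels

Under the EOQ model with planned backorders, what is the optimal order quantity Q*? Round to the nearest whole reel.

852 reels

Basic EOQ = √(2·27,525·189/16.5) = 794.086
Backorder adjustment √((H+b)/b) = √((16.5+110)/110) = 1.0724
Q* = 794.086 × 1.0724 ≈ 851.56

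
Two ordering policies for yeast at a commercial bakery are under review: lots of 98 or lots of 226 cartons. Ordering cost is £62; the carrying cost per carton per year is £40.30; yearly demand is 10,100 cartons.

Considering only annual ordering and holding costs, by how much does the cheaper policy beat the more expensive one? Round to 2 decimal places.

Annual cost at Q: ordering D·S/Q plus holding Q·H/2.
TC(98) = (10,100/98)×62 + (98/2)×40.3 = £8,364.50
TC(226) = (10,100/226)×62 + (226/2)×40.3 = £7,324.70
Cheaper: Q = 226.  Difference = £1,039.80

£1,039.80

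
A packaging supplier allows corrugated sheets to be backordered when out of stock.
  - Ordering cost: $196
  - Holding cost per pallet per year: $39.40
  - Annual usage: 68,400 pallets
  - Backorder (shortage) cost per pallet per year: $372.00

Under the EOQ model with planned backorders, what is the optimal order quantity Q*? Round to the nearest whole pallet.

868 pallets

Basic EOQ = √(2·68,400·196/39.4) = 824.941
Backorder adjustment √((H+b)/b) = √((39.4+372)/372) = 1.0516
Q* = 824.941 × 1.0516 ≈ 867.53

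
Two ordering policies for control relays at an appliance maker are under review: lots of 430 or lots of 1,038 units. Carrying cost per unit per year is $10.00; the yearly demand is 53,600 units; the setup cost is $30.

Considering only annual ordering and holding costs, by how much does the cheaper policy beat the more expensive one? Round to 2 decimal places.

$849.60

For each Q, cost = (D/Q)·S + (Q/2)·H.
TC(430) = (53,600/430)×30 + (430/2)×10 = $5,889.53
TC(1,038) = (53,600/1,038)×30 + (1,038/2)×10 = $6,739.13
Cheaper: Q = 430.  Difference = $849.60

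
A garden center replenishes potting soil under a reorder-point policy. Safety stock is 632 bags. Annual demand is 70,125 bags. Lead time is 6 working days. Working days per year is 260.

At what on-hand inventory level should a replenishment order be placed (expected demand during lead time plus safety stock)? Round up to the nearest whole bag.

Daily demand d = 70,125 / 260 = 269.712 bags/day
Demand during lead time = 269.712 × 6 = 1,618.27
Reorder point = 1,618.27 + 632 = 2,250.27 → round up

2,251 bags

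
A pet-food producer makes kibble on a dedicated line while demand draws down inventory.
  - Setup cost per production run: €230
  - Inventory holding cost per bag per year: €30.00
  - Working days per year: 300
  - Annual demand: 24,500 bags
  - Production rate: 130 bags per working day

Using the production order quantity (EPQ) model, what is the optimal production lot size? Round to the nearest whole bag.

d = 24,500/300 = 81.6667 bags/day;  effective holding cost H(1 − d/p) = 30·(1 − 81.6667/130) = 11.15385
Q* = √(2DS / H_eff) = √(2·24,500·230 / 11.15385) ≈ 1,005.19

1,005 bags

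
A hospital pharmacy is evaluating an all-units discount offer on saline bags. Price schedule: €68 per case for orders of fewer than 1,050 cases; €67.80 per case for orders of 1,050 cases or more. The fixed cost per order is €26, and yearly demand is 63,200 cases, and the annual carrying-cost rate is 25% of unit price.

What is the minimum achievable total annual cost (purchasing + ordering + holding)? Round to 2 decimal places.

H₁ = 25%×€68 = €17.0000;  H₂ = 25%×€67.80 = €16.9500
EOQ₁ = √(2×63,200×26/17.0000) = 439.68  (< 1,050, feasible at tier 1)
EOQ₂ = √(2×63,200×26/16.9500) = 440.33  (< 1,050 → use Q = 1,050 at tier-2 price)
TC(tier 1 (EOQ₁), Q≈439.7) = €4,305,074.54
TC(tier 2, Q≈1,050.0) = €4,295,423.70
Minimum at tier 2: €4,295,423.70

€4,295,423.70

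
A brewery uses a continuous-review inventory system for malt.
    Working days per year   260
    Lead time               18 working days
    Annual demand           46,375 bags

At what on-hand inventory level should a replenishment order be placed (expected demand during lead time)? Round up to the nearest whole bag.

Daily demand d = 46,375 / 260 = 178.365 bags/day
Demand during lead time = 178.365 × 18 = 3,210.58
Reorder point = 3,210.58 → round up

3,211 bags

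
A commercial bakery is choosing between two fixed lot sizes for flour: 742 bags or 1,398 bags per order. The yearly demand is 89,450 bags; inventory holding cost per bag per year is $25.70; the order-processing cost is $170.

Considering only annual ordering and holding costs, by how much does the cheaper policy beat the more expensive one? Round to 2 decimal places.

$1,187.01

Annual cost at Q: ordering D·S/Q plus holding Q·H/2.
TC(742) = (89,450/742)×170 + (742/2)×25.7 = $30,028.64
TC(1,398) = (89,450/1,398)×170 + (1,398/2)×25.7 = $28,841.62
Cheaper: Q = 1,398.  Difference = $1,187.01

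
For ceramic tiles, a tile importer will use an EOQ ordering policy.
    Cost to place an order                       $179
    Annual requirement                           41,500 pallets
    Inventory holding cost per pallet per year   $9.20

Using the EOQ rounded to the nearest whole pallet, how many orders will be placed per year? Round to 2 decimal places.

32.65 orders per year

2DS/H = 2·41,500·179/9.2 = 1,614,891.30
EOQ = √1,614,891.30 ≈ 1,270.78 → Q = 1,271
N = D/Q = 41,500/1,271 ≈ 32.651 orders/yr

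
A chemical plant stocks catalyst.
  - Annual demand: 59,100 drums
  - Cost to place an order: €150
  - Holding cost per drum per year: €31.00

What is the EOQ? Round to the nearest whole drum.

756 drums

2DS/H = 2·59,100·150/31 = 571,935.48
EOQ = √571,935.48 ≈ 756.26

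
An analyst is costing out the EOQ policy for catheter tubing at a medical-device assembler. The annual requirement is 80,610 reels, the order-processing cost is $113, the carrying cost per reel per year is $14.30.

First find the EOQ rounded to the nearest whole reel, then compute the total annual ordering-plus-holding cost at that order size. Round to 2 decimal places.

$16,140.49

Q* = √(2·D·S / H) = √(2·80,610·113 / 14.3) = √1,273,976.2 ≈ 1,128.71 → Q = 1,129 reels
Annual ordering cost = (D/Q)·S = (80,610/1,129) × 113 = $8,068.14
Annual holding cost  = (Q/2)·H = (1,129/2) × 14.3 = $8,072.35
Total = $8,068.14 + $8,072.35 = $16,140.49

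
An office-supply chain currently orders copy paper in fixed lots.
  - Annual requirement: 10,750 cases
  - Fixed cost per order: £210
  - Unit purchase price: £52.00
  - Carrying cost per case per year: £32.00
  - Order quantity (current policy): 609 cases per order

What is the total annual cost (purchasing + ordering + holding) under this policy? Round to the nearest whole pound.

Orders/yr = 10,750/609 = 17.652; ordering cost = 17.652 × £210 = £3,706.90
Average inventory = 609/2 = 304.5; holding cost = 304.5 × £32 = £9,744.00
Purchase cost = D·C = 10,750 × 52 = £559,000.00
Total = £3,706.90 + £9,744.00 + £559,000.00 = £572,450.90

£572,451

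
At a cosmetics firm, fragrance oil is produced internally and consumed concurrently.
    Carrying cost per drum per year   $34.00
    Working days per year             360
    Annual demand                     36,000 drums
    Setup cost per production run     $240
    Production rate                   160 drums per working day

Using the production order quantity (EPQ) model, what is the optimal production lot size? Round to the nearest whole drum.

Daily demand d = 36,000/360 = 100.000; p = 160; 1 − d/p = 0.37500
EPQ = √(2DS / (H(1 − d/p)))
    = √(2 × 36,000 × 240 / (34 × 0.37500)) ≈ 1,164.17

1,164 drums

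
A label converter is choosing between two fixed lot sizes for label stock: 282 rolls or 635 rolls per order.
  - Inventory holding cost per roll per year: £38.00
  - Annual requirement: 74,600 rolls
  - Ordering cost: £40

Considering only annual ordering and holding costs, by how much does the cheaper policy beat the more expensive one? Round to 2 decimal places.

£824.65

TC(Q) = (D/Q)S + (Q/2)H
TC(282) = (74,600/282)×40 + (282/2)×38 = £15,939.56
TC(635) = (74,600/635)×40 + (635/2)×38 = £16,764.21
|ΔTC| = |£15,939.56 − £16,764.21| = £824.65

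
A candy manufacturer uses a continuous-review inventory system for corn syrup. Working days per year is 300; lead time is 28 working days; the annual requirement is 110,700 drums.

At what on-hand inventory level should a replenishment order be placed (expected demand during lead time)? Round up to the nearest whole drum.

10,332 drums

Daily demand d = 110,700 / 300 = 369.000 drums/day
Demand during lead time = 369.000 × 28 = 10,332.00
Reorder point = 10,332.00 → round up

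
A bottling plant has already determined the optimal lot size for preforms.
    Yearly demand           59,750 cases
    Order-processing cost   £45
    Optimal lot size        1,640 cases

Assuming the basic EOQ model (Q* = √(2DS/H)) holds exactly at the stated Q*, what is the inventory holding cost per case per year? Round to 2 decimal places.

Since Q* = (2DS/H)^½, squaring gives Q*²·H = 2DS.
H = 2DS / Q² = 2 × 59,750 × 45 / 1,640² = 1.9994

£2.00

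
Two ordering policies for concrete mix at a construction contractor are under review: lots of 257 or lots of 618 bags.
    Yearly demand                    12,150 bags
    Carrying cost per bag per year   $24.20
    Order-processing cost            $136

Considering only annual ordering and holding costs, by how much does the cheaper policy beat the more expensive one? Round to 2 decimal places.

$612.31

TC(Q) = (D/Q)S + (Q/2)H
TC(257) = (12,150/257)×136 + (257/2)×24.2 = $9,539.27
TC(618) = (12,150/618)×136 + (618/2)×24.2 = $10,151.59
Lots of 257 are cheaper by $612.31.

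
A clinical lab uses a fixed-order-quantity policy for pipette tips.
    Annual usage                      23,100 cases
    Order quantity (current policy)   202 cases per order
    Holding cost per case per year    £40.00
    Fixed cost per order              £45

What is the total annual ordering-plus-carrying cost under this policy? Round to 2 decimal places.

Annual ordering cost = (D/Q)·S = (23,100/202) × 45 = £5,146.04
Annual holding cost  = (Q/2)·H = (202/2) × 40 = £4,040.00
Total = £5,146.04 + £4,040.00 = £9,186.04

£9,186.04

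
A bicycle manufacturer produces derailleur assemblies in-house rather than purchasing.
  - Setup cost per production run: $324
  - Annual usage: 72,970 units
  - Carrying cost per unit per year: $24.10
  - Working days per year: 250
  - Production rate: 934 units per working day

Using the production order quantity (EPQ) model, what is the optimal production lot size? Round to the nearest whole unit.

1,689 units

d = 72,970/250 = 291.8800 units/day;  effective holding cost H(1 − d/p) = 24.1·(1 − 291.8800/934) = 16.56862
Q* = √(2DS / H_eff) = √(2·72,970·324 / 16.56862) ≈ 1,689.34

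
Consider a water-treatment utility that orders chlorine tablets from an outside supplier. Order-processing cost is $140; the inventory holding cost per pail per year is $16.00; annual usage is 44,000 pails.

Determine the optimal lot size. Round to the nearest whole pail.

877 pails

EOQ = √(2DS/H) = √(2 × 44,000 × 140 / 16)
    = √(770,000.00) ≈ 877.50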